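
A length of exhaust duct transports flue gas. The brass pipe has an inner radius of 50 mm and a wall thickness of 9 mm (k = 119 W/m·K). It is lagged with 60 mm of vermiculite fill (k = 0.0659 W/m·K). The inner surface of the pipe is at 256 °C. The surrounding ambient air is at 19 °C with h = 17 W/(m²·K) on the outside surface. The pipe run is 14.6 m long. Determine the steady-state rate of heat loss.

For a radial system each layer contributes R = ln(r_out/r_in)/(2πkL); films add R = 1/(hA).
R_brass pipe wall = ln(59/50)/(2π×119×14.6) = 1.516×10^-5 K/W
R_vermiculite fill = ln(119/59)/(2π×0.0659×14.6) = 0.1161 K/W
R_outer film = 1/(h_o·2πr_oL) = 1/(17×2π×0.119×14.6) = 0.005389 K/W
R_total = 0.1215 K/W
Q = ΔT/R_total = 237/0.1215

Q ≈ 1950 W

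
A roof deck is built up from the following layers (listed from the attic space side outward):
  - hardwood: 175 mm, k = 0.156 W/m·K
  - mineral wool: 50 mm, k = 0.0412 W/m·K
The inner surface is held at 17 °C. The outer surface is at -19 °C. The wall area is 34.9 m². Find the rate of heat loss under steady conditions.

Series thermal resistances:
R_hardwood = L/(kA) = 0.175/(0.156×34.9) = 0.03214 K/W
R_mineral wool = L/(kA) = 0.05/(0.0412×34.9) = 0.03477 K/W
R_total = 0.06692 K/W
Q = ΔT / R_total = 36 / 0.06692

Q ≈ 538 W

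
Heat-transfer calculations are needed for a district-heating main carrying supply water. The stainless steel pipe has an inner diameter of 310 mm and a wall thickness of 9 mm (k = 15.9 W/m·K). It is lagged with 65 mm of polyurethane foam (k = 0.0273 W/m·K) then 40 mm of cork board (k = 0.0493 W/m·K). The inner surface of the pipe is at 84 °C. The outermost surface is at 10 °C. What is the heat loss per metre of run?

q′ ≈ 30 W/m

Per-layer cylindrical resistances, series-summed:
R_stainless steel pipe wall = ln(164/155)/(2π×15.9×1) = 5.65×10^-4 K/W
R_polyurethane foam = ln(229/164)/(2π×0.0273×1) = 1.946 K/W
R_cork board = ln(269/229)/(2π×0.0493×1) = 0.5197 K/W
R_total = 2.467 K/W
Q = ΔT/R_total = 74/2.467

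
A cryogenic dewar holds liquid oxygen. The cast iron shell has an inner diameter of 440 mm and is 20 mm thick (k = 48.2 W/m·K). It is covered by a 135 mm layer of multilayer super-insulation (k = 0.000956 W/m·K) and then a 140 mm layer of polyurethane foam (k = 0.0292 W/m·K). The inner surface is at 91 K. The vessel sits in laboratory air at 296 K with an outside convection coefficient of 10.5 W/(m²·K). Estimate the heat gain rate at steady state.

Spherical conduction: R = (1/r_in − 1/r_out)/(4πk) per layer; series-sum.
R_cast iron shell = (1/0.22 − 1/0.24)/(4π×48.2) = 6.254×10^-4 K/W
R_multilayer super-insulation = (1/0.24 − 1/0.375)/(4π×0.000956) = 124.9 K/W
R_polyurethane foam = (1/0.375 − 1/0.515)/(4π×0.0292) = 1.976 K/W
R_outer film = 1/(h·4πr_o²) = 1/(10.5×4π×0.515²) = 0.02858 K/W
R_total = 126.9 K/W
Q = ΔT/R_total = 205/126.9

Q ≈ 1.62 W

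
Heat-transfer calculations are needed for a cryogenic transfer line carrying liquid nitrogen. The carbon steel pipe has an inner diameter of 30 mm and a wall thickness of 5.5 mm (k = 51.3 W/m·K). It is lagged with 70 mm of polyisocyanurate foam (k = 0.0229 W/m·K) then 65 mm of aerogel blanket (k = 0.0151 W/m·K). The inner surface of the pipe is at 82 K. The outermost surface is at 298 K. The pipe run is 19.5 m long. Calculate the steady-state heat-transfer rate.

Cylindrical conduction, so R = ln(r₂/r₁)/(2πkL) per layer, in series:
R_carbon steel pipe wall = ln(20.5/15)/(2π×51.3×19.5) = 4.97×10^-5 K/W
R_polyisocyanurate foam = ln(90.5/20.5)/(2π×0.0229×19.5) = 0.5292 K/W
R_aerogel blanket = ln(155.5/90.5)/(2π×0.0151×19.5) = 0.2926 K/W
R_total = 0.8219 K/W
Q = ΔT/R_total = 216/0.8219

Q ≈ 263 W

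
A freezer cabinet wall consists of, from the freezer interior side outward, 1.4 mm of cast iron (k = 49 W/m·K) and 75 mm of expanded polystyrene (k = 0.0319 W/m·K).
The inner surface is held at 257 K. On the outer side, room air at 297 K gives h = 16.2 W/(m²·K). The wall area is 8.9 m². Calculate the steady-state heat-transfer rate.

Q ≈ 148 W

Treating each layer as a thermal resistance in series:
R_cast iron = L/(kA) = 0.0014/(49×8.9) = 3.21×10^-6 K/W
R_expanded polystyrene = L/(kA) = 0.075/(0.0319×8.9) = 0.2642 K/W
R_outer film = 1/(h_o·A) = 1/(16.2×8.9) = 0.006936 K/W
R_total = 0.2711 K/W
Q = ΔT / R_total = 40 / 0.2711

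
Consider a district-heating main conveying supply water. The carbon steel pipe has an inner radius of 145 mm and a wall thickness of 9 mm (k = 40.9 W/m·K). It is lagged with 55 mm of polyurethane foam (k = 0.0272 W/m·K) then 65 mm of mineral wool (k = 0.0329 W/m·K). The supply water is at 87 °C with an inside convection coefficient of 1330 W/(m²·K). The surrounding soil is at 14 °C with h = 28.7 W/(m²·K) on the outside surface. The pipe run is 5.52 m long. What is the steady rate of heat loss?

Q ≈ 129 W

For a radial system each layer contributes R = ln(r_out/r_in)/(2πkL); films add R = 1/(hA).
R_inner film = 1/(h_i·2πr₁L) = 1/(1330×2π×0.145×5.52) = 1.495×10^-4 K/W
R_carbon steel pipe wall = ln(154/145)/(2π×40.9×5.52) = 4.245×10^-5 K/W
R_polyurethane foam = ln(209/154)/(2π×0.0272×5.52) = 0.3237 K/W
R_mineral wool = ln(274/209)/(2π×0.0329×5.52) = 0.2373 K/W
R_outer film = 1/(h_o·2πr_oL) = 1/(28.7×2π×0.274×5.52) = 0.003666 K/W
R_total = 0.5649 K/W
Q = ΔT/R_total = 73/0.5649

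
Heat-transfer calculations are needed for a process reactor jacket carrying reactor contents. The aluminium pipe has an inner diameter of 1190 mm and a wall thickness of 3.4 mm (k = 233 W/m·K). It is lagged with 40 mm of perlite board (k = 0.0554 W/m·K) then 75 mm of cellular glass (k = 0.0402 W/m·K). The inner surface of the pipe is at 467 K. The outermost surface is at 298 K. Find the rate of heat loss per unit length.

q′ ≈ 270 W/m

Radial resistances (cylindrical: R_cond = ln(r_o/r_i)/(2πkL), R_conv = 1/(h·2πrL)):
R_aluminium pipe wall = ln(598.4/595)/(2π×233×1) = 3.892×10^-6 K/W
R_perlite board = ln(638.4/598.4)/(2π×0.0554×1) = 0.1859 K/W
R_cellular glass = ln(713.4/638.4)/(2π×0.0402×1) = 0.4398 K/W
R_total = 0.6257 K/W
Q = ΔT/R_total = 169/0.6257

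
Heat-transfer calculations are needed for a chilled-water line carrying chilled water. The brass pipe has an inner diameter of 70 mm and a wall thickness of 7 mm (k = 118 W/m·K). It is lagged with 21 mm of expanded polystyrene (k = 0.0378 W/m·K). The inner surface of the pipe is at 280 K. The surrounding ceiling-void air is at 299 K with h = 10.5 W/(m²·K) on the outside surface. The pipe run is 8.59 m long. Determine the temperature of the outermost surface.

T ≈ 297 K

For a radial system each layer contributes R = ln(r_out/r_in)/(2πkL); films add R = 1/(hA).
R_brass pipe wall = ln(42/35)/(2π×118×8.59) = 2.863×10^-5 K/W
R_expanded polystyrene = ln(63/42)/(2π×0.0378×8.59) = 0.1987 K/W
R_outer film = 1/(h_o·2πr_oL) = 1/(10.5×2π×0.063×8.59) = 0.02801 K/W
R_total = 0.2268 K/W
Q = ΔT/R_total = 19/0.2268
Q = 83.8 W
T_interface = T_inner + Q·ΣR(inner→interface) = 280 + 83.8×0.1988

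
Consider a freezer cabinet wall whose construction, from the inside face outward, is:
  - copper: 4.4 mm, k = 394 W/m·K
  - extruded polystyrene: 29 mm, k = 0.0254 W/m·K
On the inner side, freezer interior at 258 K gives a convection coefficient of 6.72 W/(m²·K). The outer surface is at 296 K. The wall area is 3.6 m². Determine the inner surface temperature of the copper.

Model the wall as resistances in series:
R_inner film = 1/(h_i·A) = 1/(6.72×3.6) = 0.04134 K/W
R_copper = L/(kA) = 0.0044/(394×3.6) = 3.102×10^-6 K/W
R_extruded polystyrene = L/(kA) = 0.029/(0.0254×3.6) = 0.3171 K/W
R_total = 0.3585 K/W;  Q = ΔT/R_total = 38/0.3585 = 106 W
T_interface = T_inner + Q·ΣR(inner→interface) = 258 + 106×0.04134

T ≈ 262 K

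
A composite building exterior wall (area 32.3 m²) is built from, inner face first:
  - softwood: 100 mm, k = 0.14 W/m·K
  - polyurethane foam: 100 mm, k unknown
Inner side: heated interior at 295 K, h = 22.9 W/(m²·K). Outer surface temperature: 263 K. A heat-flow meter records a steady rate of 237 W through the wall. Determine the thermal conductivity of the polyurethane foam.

k ≈ 0.0278 W/(m·K)

Thermal resistances in series:
R_inner film = 1/(h_i·A) = 1/(22.9×32.3) = 0.001352 K/W
R_softwood = L/(kA) = 0.1/(0.14×32.3) = 0.02211 K/W
Sum of known resistances R_other = 0.02347 K/W
Total R = ΔT/Q = 32/237 = 0.135 K/W
R_polyurethane foam = R_total − R_other = 0.1116 K/W
k = L/(R·A) = 0.1/(0.1116×32.3)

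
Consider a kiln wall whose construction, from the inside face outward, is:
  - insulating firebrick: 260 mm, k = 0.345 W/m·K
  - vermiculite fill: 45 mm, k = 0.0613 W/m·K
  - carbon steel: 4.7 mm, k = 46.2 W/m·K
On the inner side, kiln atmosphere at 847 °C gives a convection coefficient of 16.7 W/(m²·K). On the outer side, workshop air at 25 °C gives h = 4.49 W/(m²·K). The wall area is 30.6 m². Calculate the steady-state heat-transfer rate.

Q ≈ 14200 W

Thermal resistances in series:
R_inner film = 1/(h_i·A) = 1/(16.7×30.6) = 0.001957 K/W
R_insulating firebrick = L/(kA) = 0.26/(0.345×30.6) = 0.02463 K/W
R_vermiculite fill = L/(kA) = 0.045/(0.0613×30.6) = 0.02399 K/W
R_carbon steel = L/(kA) = 0.0047/(46.2×30.6) = 3.325×10^-6 K/W
R_outer film = 1/(h_o·A) = 1/(4.49×30.6) = 0.007278 K/W
R_total = 0.05786 K/W
Q = ΔT / R_total = 822 / 0.05786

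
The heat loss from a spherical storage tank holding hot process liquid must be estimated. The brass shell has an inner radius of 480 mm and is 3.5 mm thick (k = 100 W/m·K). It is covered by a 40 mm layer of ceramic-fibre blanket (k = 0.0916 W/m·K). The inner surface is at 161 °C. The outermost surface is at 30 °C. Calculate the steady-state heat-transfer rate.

Q ≈ 954 W

Each spherical layer contributes R = (1/r_i − 1/r_o)/(4πk):
R_brass shell = (1/0.48 − 1/0.4835)/(4π×100) = 1.2×10^-5 K/W
R_ceramic-fibre blanket = (1/0.4835 − 1/0.5235)/(4π×0.0916) = 0.1373 K/W
R_total = 0.1373 K/W
Q = ΔT/R_total = 131/0.1373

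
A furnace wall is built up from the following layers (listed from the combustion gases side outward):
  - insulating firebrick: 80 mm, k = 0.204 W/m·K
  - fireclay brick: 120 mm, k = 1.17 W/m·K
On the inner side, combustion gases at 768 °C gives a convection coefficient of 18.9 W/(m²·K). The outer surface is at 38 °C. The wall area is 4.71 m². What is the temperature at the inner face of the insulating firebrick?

T ≈ 697 °C

Treating each layer as a thermal resistance in series:
R_inner film = 1/(h_i·A) = 1/(18.9×4.71) = 0.01123 K/W
R_insulating firebrick = L/(kA) = 0.08/(0.204×4.71) = 0.08326 K/W
R_fireclay brick = L/(kA) = 0.12/(1.17×4.71) = 0.02178 K/W
R_total = 0.1163 K/W;  Q = ΔT/R_total = 730/0.1163 = 6278 W
T_interface = T_inner − Q·ΣR(inner→interface) = 768 − 6280×0.01123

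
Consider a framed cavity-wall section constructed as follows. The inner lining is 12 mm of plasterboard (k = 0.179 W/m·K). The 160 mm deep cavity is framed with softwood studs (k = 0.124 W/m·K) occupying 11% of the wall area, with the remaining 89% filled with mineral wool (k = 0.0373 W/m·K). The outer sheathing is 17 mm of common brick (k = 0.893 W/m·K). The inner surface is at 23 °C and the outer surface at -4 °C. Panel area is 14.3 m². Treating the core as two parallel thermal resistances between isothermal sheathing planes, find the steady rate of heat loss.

Q ≈ 110 W

Sheathing layers in series; stud and cavity paths in parallel between them.
R_inner = 0.012/(0.179×14.3) = 0.004688 K/W
R_stud  = 0.16/(0.124×0.11×14.3) = 0.8203 K/W
R_cav   = 0.16/(0.0373×0.89×14.3) = 0.337 K/W
1/R_core = 1/R_stud + 1/R_cav → R_core = 0.2389 K/W
R_outer = 0.017/(0.893×14.3) = 0.001331 K/W
R_total = 0.2449 K/W
Q = ΔT/R_total = 27/0.2449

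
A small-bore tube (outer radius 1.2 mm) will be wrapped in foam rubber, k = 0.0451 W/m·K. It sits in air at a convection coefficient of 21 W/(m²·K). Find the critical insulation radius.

For a cylinder r_cr = k/h = 0.0451/21
r_cr = 2.15 mm; since the bare radius (1.2 mm) is below r_cr, adding a thin layer of insulation will *increase* heat loss.

r_cr ≈ 2.15 mm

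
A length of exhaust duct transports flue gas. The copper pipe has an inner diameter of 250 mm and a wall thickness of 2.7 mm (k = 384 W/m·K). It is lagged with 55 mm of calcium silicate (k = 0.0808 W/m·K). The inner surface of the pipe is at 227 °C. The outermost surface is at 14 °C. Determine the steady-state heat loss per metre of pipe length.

Radial resistances (cylindrical: R_cond = ln(r_o/r_i)/(2πkL), R_conv = 1/(h·2πrL)):
R_copper pipe wall = ln(127.7/125)/(2π×384×1) = 8.857×10^-6 K/W
R_calcium silicate = ln(182.7/127.7)/(2π×0.0808×1) = 0.7055 K/W
R_total = 0.7055 K/W
Q = ΔT/R_total = 213/0.7055

q′ ≈ 302 W/m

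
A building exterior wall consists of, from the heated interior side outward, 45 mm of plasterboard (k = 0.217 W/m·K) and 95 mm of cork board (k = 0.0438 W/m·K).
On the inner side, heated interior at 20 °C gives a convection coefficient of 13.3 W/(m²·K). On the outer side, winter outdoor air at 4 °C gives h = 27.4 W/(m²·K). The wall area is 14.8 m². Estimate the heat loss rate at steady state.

Treating each layer as a thermal resistance in series:
R_inner film = 1/(h_i·A) = 1/(13.3×14.8) = 0.00508 K/W
R_plasterboard = L/(kA) = 0.045/(0.217×14.8) = 0.01401 K/W
R_cork board = L/(kA) = 0.095/(0.0438×14.8) = 0.1466 K/W
R_outer film = 1/(h_o·A) = 1/(27.4×14.8) = 0.002466 K/W
R_total = 0.1681 K/W
Q = ΔT / R_total = 16 / 0.1681

Q ≈ 95.2 W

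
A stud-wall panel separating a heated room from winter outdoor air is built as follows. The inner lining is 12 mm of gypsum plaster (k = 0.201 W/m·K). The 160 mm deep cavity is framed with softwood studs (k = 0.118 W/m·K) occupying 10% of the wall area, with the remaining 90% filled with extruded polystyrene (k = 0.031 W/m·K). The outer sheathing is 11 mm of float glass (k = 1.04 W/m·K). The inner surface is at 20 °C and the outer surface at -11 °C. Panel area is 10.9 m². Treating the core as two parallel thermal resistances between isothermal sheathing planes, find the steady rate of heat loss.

Q ≈ 82.4 W

Sheathing layers in series; stud and cavity paths in parallel between them.
R_inner = 0.012/(0.201×10.9) = 0.005477 K/W
R_stud  = 0.16/(0.118×0.1×10.9) = 1.244 K/W
R_cav   = 0.16/(0.031×0.9×10.9) = 0.5261 K/W
1/R_core = 1/R_stud + 1/R_cav → R_core = 0.3697 K/W
R_outer = 0.011/(1.04×10.9) = 9.704×10^-4 K/W
R_total = 0.3762 K/W
Q = ΔT/R_total = 31/0.3762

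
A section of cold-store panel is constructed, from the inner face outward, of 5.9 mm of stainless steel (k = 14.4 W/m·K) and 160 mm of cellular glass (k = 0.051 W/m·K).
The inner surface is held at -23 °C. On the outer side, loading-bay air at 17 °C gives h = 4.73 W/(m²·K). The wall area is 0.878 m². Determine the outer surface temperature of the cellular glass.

T ≈ 14.5 °C

Thermal resistances in series:
R_stainless steel = L/(kA) = 0.0059/(14.4×0.878) = 4.667×10^-4 K/W
R_cellular glass = L/(kA) = 0.16/(0.051×0.878) = 3.573 K/W
R_outer film = 1/(h_o·A) = 1/(4.73×0.878) = 0.2408 K/W
R_total = 3.814 K/W;  Q = ΔT/R_total = 40/3.814 = 10.49 W
T_interface = T_inner + Q·ΣR(inner→interface) = -23 + 10.5×3.574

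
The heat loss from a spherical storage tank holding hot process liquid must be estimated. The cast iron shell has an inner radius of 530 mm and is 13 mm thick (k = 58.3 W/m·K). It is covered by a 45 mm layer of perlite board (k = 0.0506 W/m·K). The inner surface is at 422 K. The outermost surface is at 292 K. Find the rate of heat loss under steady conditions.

Q ≈ 586 W

Radial (spherical) resistances in series:
R_cast iron shell = (1/0.53 − 1/0.543)/(4π×58.3) = 6.166×10^-5 K/W
R_perlite board = (1/0.543 − 1/0.588)/(4π×0.0506) = 0.2217 K/W
R_total = 0.2217 K/W
Q = ΔT/R_total = 130/0.2217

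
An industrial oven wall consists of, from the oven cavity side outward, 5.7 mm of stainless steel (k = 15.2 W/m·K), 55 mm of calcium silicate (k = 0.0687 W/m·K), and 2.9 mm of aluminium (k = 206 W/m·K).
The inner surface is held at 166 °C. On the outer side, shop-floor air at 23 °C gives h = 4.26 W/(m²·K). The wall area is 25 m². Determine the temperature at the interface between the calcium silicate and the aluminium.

Thermal resistances in series:
R_stainless steel = L/(kA) = 0.0057/(15.2×25) = 1.5×10^-5 K/W
R_calcium silicate = L/(kA) = 0.055/(0.0687×25) = 0.03202 K/W
R_aluminium = L/(kA) = 0.0029/(206×25) = 5.631×10^-7 K/W
R_outer film = 1/(h_o·A) = 1/(4.26×25) = 0.00939 K/W
R_total = 0.04143 K/W;  Q = ΔT/R_total = 143/0.04143 = 3452 W
T_interface = T_inner − Q·ΣR(inner→interface) = 166 − 3450×0.03204

T ≈ 55.4 °C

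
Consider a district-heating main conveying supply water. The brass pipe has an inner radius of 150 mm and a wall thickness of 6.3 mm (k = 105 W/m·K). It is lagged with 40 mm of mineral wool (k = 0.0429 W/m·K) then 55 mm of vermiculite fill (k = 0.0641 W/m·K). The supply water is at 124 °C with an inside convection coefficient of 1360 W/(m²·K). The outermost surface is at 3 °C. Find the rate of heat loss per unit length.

q′ ≈ 82.9 W/m

Radial resistances (cylindrical: R_cond = ln(r_o/r_i)/(2πkL), R_conv = 1/(h·2πrL)):
R_inner film = 1/(h_i·2πr₁L) = 1/(1360×2π×0.15×1) = 7.802×10^-4 K/W
R_brass pipe wall = ln(156.3/150)/(2π×105×1) = 6.236×10^-5 K/W
R_mineral wool = ln(196.3/156.3)/(2π×0.0429×1) = 0.8454 K/W
R_vermiculite fill = ln(251.3/196.3)/(2π×0.0641×1) = 0.6133 K/W
R_total = 1.459 K/W
Q = ΔT/R_total = 121/1.459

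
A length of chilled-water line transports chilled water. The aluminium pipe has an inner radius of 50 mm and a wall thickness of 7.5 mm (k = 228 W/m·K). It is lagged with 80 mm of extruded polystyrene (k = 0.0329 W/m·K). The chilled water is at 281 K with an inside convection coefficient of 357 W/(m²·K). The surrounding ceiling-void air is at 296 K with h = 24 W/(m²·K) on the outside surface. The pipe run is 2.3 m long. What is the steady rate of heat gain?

Q ≈ 8.07 W

Treating each annulus and film as a series resistance:
R_inner film = 1/(h_i·2πr₁L) = 1/(357×2π×0.05×2.3) = 0.003877 K/W
R_aluminium pipe wall = ln(57.5/50)/(2π×228×2.3) = 4.242×10^-5 K/W
R_extruded polystyrene = ln(137.5/57.5)/(2π×0.0329×2.3) = 1.834 K/W
R_outer film = 1/(h_o·2πr_oL) = 1/(24×2π×0.1375×2.3) = 0.02097 K/W
R_total = 1.859 K/W
Q = ΔT/R_total = 15/1.859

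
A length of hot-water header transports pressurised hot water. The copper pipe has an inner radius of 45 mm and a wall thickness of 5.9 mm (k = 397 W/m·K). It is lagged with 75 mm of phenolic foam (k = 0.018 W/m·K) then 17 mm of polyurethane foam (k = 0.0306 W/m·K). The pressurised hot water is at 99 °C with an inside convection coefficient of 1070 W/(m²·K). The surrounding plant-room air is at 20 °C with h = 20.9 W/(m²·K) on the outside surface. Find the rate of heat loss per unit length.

q′ ≈ 9.06 W/m

Treating each annulus and film as a series resistance:
R_inner film = 1/(h_i·2πr₁L) = 1/(1070×2π×0.045×1) = 0.003305 K/W
R_copper pipe wall = ln(50.9/45)/(2π×397×1) = 4.939×10^-5 K/W
R_phenolic foam = ln(125.9/50.9)/(2π×0.018×1) = 8.007 K/W
R_polyurethane foam = ln(142.9/125.9)/(2π×0.0306×1) = 0.6588 K/W
R_outer film = 1/(h_o·2πr_oL) = 1/(20.9×2π×0.1429×1) = 0.05329 K/W
R_total = 8.723 K/W
Q = ΔT/R_total = 79/8.723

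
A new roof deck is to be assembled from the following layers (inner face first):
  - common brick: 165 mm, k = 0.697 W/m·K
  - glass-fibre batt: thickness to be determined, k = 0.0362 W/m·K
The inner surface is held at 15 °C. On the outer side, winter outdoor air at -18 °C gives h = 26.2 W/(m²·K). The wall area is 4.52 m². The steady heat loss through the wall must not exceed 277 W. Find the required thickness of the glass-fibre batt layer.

Series thermal resistances:
R_common brick = L/(kA) = 0.165/(0.697×4.52) = 0.05237 K/W
R_outer film = 1/(h_o·A) = 1/(26.2×4.52) = 0.008444 K/W
Sum of the known resistances R_other = 0.06082 K/W
Required total resistance R_tot = ΔT/Q_allow = 33/277 = 0.1191 K/W
R_glass-fibre batt = R_tot − R_other = 0.05832 K/W
L = R·k·A = 0.05832×0.0362×4.52

L ≈ 9.54 mm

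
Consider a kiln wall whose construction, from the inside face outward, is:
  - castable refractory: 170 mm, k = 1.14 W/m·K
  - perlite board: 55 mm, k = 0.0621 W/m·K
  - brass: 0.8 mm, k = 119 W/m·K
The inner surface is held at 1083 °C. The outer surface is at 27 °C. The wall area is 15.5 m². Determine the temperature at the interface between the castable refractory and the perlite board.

Using the resistance-network approach (series):
R_castable refractory = L/(kA) = 0.17/(1.14×15.5) = 0.009621 K/W
R_perlite board = L/(kA) = 0.055/(0.0621×15.5) = 0.05714 K/W
R_brass = L/(kA) = 0.0008/(119×15.5) = 4.337×10^-7 K/W
R_total = 0.06676 K/W;  Q = ΔT/R_total = 1056/0.06676 = 15820 W
T_interface = T_inner − Q·ΣR(inner→interface) = 1083 − 15800×0.009621

T ≈ 931 °C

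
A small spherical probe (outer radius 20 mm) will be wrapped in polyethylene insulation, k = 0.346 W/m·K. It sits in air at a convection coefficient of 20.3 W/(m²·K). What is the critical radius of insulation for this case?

For a sphere r_cr = 2k/h = 2×0.346/20.3
r_cr = 34.1 mm; since the bare radius (20 mm) is below r_cr, adding a thin layer of insulation will *increase* heat loss.

r_cr ≈ 34.1 mm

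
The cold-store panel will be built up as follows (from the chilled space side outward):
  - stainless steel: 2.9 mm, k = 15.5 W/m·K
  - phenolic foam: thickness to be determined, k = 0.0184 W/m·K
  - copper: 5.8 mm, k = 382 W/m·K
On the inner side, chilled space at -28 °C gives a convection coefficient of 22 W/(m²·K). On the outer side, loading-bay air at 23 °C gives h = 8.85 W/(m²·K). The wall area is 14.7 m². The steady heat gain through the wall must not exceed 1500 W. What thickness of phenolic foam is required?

Using the resistance-network approach (series):
R_inner film = 1/(h_i·A) = 1/(22×14.7) = 0.003092 K/W
R_stainless steel = L/(kA) = 0.0029/(15.5×14.7) = 1.273×10^-5 K/W
R_copper = L/(kA) = 0.0058/(382×14.7) = 1.033×10^-6 K/W
R_outer film = 1/(h_o·A) = 1/(8.85×14.7) = 0.007687 K/W
Sum of the known resistances R_other = 0.01079 K/W
Required total resistance R_tot = ΔT/Q_allow = 51/1500 = 0.034 K/W
R_phenolic foam = R_tot − R_other = 0.02321 K/W
L = R·k·A = 0.02321×0.0184×14.7

L ≈ 6.28 mm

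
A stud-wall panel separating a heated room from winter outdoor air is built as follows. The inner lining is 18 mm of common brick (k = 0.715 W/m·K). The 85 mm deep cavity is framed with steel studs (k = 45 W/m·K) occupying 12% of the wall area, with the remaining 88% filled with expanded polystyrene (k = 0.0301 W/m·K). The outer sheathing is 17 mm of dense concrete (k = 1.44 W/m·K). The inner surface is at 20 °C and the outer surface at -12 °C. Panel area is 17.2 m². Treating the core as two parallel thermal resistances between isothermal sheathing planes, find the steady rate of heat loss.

Q ≈ 10500 W

Sheathing layers in series; stud and cavity paths in parallel between them.
R_inner = 0.018/(0.715×17.2) = 0.001464 K/W
R_stud  = 0.085/(45×0.12×17.2) = 9.152×10^-4 K/W
R_cav   = 0.085/(0.0301×0.88×17.2) = 0.1866 K/W
1/R_core = 1/R_stud + 1/R_cav → R_core = 9.107×10^-4 K/W
R_outer = 0.017/(1.44×17.2) = 6.864×10^-4 K/W
R_total = 0.003061 K/W
Q = ΔT/R_total = 32/0.003061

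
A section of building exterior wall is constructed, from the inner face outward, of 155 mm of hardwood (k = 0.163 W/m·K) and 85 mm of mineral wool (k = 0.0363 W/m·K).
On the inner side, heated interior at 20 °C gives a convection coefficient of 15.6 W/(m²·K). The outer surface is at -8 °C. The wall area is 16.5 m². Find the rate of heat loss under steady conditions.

Using the resistance-network approach (series):
R_inner film = 1/(h_i·A) = 1/(15.6×16.5) = 0.003885 K/W
R_hardwood = L/(kA) = 0.155/(0.163×16.5) = 0.05763 K/W
R_mineral wool = L/(kA) = 0.085/(0.0363×16.5) = 0.1419 K/W
R_total = 0.2034 K/W
Q = ΔT / R_total = 28 / 0.2034

Q ≈ 138 W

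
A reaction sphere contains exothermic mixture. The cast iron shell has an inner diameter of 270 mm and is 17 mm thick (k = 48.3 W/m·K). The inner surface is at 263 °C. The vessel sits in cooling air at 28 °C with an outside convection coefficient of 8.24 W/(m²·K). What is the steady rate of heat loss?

Q ≈ 560 W

For a spherical shell R = (1/r₁ − 1/r₂)/(4πk); film R = 1/(h·4πr²). In series:
R_cast iron shell = (1/0.135 − 1/0.152)/(4π×48.3) = 0.001365 K/W
R_outer film = 1/(h·4πr_o²) = 1/(8.24×4π×0.152²) = 0.418 K/W
R_total = 0.4194 K/W
Q = ΔT/R_total = 235/0.4194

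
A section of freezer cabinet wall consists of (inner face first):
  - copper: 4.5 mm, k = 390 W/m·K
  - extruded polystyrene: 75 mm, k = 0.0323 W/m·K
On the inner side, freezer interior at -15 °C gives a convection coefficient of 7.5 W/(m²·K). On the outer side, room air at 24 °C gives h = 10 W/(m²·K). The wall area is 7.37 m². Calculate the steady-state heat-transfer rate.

Thermal resistances in series:
R_inner film = 1/(h_i·A) = 1/(7.5×7.37) = 0.01809 K/W
R_copper = L/(kA) = 0.0045/(390×7.37) = 1.566×10^-6 K/W
R_extruded polystyrene = L/(kA) = 0.075/(0.0323×7.37) = 0.3151 K/W
R_outer film = 1/(h_o·A) = 1/(10×7.37) = 0.01357 K/W
R_total = 0.3467 K/W
Q = ΔT / R_total = 39 / 0.3467

Q ≈ 112 W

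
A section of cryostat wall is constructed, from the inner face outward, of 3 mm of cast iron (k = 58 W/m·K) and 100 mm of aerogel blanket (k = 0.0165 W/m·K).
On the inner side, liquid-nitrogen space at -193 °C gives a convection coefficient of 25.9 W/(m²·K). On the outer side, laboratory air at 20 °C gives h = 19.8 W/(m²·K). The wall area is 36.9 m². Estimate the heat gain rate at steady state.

Q ≈ 1280 W

Series thermal resistances:
R_inner film = 1/(h_i·A) = 1/(25.9×36.9) = 0.001046 K/W
R_cast iron = L/(kA) = 0.003/(58×36.9) = 1.402×10^-6 K/W
R_aerogel blanket = L/(kA) = 0.1/(0.0165×36.9) = 0.1642 K/W
R_outer film = 1/(h_o·A) = 1/(19.8×36.9) = 0.001369 K/W
R_total = 0.1667 K/W
Q = ΔT / R_total = 213 / 0.1667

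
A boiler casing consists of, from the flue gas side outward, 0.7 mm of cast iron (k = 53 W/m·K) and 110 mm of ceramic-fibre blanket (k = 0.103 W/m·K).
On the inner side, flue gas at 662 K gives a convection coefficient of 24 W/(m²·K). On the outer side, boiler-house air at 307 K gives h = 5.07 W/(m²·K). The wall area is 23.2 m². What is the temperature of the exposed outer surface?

Treating each layer as a thermal resistance in series:
R_inner film = 1/(h_i·A) = 1/(24×23.2) = 0.001796 K/W
R_cast iron = L/(kA) = 0.0007/(53×23.2) = 5.693×10^-7 K/W
R_ceramic-fibre blanket = L/(kA) = 0.11/(0.103×23.2) = 0.04603 K/W
R_outer film = 1/(h_o·A) = 1/(5.07×23.2) = 0.008502 K/W
R_total = 0.05633 K/W;  Q = ΔT/R_total = 355/0.05633 = 6302 W
T_interface = T_inner − Q·ΣR(inner→interface) = 662 − 6300×0.04783

T ≈ 361 K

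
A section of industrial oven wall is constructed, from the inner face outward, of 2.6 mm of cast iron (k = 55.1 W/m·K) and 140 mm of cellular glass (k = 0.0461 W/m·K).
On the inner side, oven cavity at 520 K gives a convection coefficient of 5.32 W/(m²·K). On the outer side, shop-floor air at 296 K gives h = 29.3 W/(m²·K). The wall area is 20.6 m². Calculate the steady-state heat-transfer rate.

Using the resistance-network approach (series):
R_inner film = 1/(h_i·A) = 1/(5.32×20.6) = 0.009125 K/W
R_cast iron = L/(kA) = 0.0026/(55.1×20.6) = 2.291×10^-6 K/W
R_cellular glass = L/(kA) = 0.14/(0.0461×20.6) = 0.1474 K/W
R_outer film = 1/(h_o·A) = 1/(29.3×20.6) = 0.001657 K/W
R_total = 0.1582 K/W
Q = ΔT / R_total = 224 / 0.1582

Q ≈ 1420 W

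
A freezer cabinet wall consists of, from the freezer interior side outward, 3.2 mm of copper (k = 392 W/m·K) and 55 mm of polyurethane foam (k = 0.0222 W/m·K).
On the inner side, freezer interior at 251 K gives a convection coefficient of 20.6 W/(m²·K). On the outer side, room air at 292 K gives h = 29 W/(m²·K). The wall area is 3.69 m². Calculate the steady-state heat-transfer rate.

Series thermal resistances:
R_inner film = 1/(h_i·A) = 1/(20.6×3.69) = 0.01316 K/W
R_copper = L/(kA) = 0.0032/(392×3.69) = 2.212×10^-6 K/W
R_polyurethane foam = L/(kA) = 0.055/(0.0222×3.69) = 0.6714 K/W
R_outer film = 1/(h_o·A) = 1/(29×3.69) = 0.009345 K/W
R_total = 0.6939 K/W
Q = ΔT / R_total = 41 / 0.6939

Q ≈ 59.1 W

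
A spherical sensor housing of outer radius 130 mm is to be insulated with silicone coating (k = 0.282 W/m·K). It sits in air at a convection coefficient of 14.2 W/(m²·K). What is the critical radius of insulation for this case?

For a sphere r_cr = 2k/h = 2×0.282/14.2
r_cr = 39.7 mm; since the bare radius (130 mm) is above r_cr, any added insulation will reduce heat loss.

r_cr ≈ 39.7 mm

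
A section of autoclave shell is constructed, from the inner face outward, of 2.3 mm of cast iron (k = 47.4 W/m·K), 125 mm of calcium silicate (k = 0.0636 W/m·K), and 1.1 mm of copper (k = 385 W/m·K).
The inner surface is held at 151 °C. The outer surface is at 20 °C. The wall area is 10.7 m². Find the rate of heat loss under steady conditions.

Q ≈ 713 W

Using the resistance-network approach (series):
R_cast iron = L/(kA) = 0.0023/(47.4×10.7) = 4.535×10^-6 K/W
R_calcium silicate = L/(kA) = 0.125/(0.0636×10.7) = 0.1837 K/W
R_copper = L/(kA) = 0.0011/(385×10.7) = 2.67×10^-7 K/W
R_total = 0.1837 K/W
Q = ΔT / R_total = 131 / 0.1837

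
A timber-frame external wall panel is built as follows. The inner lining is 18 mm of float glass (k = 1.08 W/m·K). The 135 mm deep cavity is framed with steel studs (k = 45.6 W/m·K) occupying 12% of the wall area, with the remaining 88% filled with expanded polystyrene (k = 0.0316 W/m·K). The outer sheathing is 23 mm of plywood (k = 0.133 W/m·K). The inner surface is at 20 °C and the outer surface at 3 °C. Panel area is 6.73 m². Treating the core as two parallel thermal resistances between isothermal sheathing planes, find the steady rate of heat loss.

Sheathing layers in series; stud and cavity paths in parallel between them.
R_inner = 0.018/(1.08×6.73) = 0.002476 K/W
R_stud  = 0.135/(45.6×0.12×6.73) = 0.003666 K/W
R_cav   = 0.135/(0.0316×0.88×6.73) = 0.7214 K/W
1/R_core = 1/R_stud + 1/R_cav → R_core = 0.003647 K/W
R_outer = 0.023/(0.133×6.73) = 0.0257 K/W
R_total = 0.03182 K/W
Q = ΔT/R_total = 17/0.03182

Q ≈ 534 W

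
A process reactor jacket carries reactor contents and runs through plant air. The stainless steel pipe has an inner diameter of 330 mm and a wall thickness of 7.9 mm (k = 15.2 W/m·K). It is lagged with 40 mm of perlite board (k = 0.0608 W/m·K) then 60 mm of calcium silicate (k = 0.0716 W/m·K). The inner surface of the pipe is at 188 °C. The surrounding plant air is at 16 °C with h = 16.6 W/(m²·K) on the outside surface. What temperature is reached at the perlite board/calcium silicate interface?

Radial resistances (cylindrical: R_cond = ln(r_o/r_i)/(2πkL), R_conv = 1/(h·2πrL)):
R_stainless steel pipe wall = ln(172.9/165)/(2π×15.2×1) = 4.897×10^-4 K/W
R_perlite board = ln(212.9/172.9)/(2π×0.0608×1) = 0.5448 K/W
R_calcium silicate = ln(272.9/212.9)/(2π×0.0716×1) = 0.5519 K/W
R_outer film = 1/(h_o·2πr_oL) = 1/(16.6×2π×0.2729×1) = 0.03513 K/W
R_total = 1.132 K/W
Q = ΔT/R_total = 172/1.132
Q = 152 W/m
T_interface = T_inner − Q·ΣR(inner→interface) = 188 − 152×0.5453

T ≈ 105 °C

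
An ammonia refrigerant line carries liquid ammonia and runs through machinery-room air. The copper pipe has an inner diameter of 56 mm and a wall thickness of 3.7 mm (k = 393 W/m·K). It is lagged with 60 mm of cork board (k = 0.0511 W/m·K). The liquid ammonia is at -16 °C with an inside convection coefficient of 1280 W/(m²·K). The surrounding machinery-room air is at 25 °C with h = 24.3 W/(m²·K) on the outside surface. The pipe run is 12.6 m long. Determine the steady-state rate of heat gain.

Q ≈ 153 W

Radial resistances (cylindrical: R_cond = ln(r_o/r_i)/(2πkL), R_conv = 1/(h·2πrL)):
R_inner film = 1/(h_i·2πr₁L) = 1/(1280×2π×0.028×12.6) = 3.524×10^-4 K/W
R_copper pipe wall = ln(31.7/28)/(2π×393×12.6) = 3.989×10^-6 K/W
R_cork board = ln(91.7/31.7)/(2π×0.0511×12.6) = 0.2626 K/W
R_outer film = 1/(h_o·2πr_oL) = 1/(24.3×2π×0.0917×12.6) = 0.005669 K/W
R_total = 0.2686 K/W
Q = ΔT/R_total = 41/0.2686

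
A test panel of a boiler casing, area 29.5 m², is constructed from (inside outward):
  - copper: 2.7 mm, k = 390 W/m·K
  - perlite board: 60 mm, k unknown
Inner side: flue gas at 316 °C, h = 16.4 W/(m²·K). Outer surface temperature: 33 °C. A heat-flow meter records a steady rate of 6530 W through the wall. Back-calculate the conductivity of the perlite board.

Using the resistance-network approach (series):
R_inner film = 1/(h_i·A) = 1/(16.4×29.5) = 0.002067 K/W
R_copper = L/(kA) = 0.0027/(390×29.5) = 2.347×10^-7 K/W
Sum of known resistances R_other = 0.002067 K/W
Total R = ΔT/Q = 283/6530 = 0.04334 K/W
R_perlite board = R_total − R_other = 0.04127 K/W
k = L/(R·A) = 0.06/(0.04127×29.5)

k ≈ 0.0493 W/(m·K)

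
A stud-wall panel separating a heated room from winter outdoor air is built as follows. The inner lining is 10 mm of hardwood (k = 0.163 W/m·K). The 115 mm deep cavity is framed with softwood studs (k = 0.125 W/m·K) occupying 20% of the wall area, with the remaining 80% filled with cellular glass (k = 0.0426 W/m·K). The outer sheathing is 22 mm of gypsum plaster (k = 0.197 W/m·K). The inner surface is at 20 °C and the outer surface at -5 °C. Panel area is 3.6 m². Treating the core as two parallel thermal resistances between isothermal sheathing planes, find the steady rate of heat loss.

Q ≈ 42.5 W

Sheathing layers in series; stud and cavity paths in parallel between them.
R_inner = 0.01/(0.163×3.6) = 0.01704 K/W
R_stud  = 0.115/(0.125×0.2×3.6) = 1.278 K/W
R_cav   = 0.115/(0.0426×0.8×3.6) = 0.9373 K/W
1/R_core = 1/R_stud + 1/R_cav → R_core = 0.5407 K/W
R_outer = 0.022/(0.197×3.6) = 0.03102 K/W
R_total = 0.5888 K/W
Q = ΔT/R_total = 25/0.5888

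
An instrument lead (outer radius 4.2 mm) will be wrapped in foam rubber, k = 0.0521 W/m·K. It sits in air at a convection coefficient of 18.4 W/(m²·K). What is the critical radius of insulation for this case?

For a cylinder r_cr = k/h = 0.0521/18.4
r_cr = 2.83 mm; since the bare radius (4.2 mm) is above r_cr, any added insulation will reduce heat loss.

r_cr ≈ 2.83 mm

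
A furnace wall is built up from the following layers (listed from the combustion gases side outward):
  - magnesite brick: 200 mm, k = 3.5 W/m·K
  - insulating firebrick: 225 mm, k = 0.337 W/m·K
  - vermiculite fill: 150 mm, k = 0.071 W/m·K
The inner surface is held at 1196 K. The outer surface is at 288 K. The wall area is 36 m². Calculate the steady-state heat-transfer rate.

Series thermal resistances:
R_magnesite brick = L/(kA) = 0.2/(3.5×36) = 0.001587 K/W
R_insulating firebrick = L/(kA) = 0.225/(0.337×36) = 0.01855 K/W
R_vermiculite fill = L/(kA) = 0.15/(0.071×36) = 0.05869 K/W
R_total = 0.07882 K/W
Q = ΔT / R_total = 908 / 0.07882

Q ≈ 11500 W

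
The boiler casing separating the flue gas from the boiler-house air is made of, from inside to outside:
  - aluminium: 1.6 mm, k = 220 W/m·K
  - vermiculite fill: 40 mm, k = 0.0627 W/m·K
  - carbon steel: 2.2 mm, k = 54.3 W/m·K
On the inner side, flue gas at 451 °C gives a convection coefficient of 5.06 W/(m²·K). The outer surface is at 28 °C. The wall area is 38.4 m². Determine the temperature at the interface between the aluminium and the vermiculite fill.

T ≈ 351 °C

Treating each layer as a thermal resistance in series:
R_inner film = 1/(h_i·A) = 1/(5.06×38.4) = 0.005147 K/W
R_aluminium = L/(kA) = 0.0016/(220×38.4) = 1.894×10^-7 K/W
R_vermiculite fill = L/(kA) = 0.04/(0.0627×38.4) = 0.01661 K/W
R_carbon steel = L/(kA) = 0.0022/(54.3×38.4) = 1.055×10^-6 K/W
R_total = 0.02176 K/W;  Q = ΔT/R_total = 423/0.02176 = 19440 W
T_interface = T_inner − Q·ΣR(inner→interface) = 451 − 19400×0.005147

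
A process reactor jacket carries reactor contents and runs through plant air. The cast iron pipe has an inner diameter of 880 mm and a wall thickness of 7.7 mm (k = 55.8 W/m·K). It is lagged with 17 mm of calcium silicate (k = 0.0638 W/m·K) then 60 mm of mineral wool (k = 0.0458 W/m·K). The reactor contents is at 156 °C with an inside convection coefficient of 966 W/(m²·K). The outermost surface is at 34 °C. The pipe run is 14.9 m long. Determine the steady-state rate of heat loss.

Cylindrical conduction, so R = ln(r₂/r₁)/(2πkL) per layer, in series:
R_inner film = 1/(h_i·2πr₁L) = 1/(966×2π×0.44×14.9) = 2.513×10^-5 K/W
R_cast iron pipe wall = ln(447.7/440)/(2π×55.8×14.9) = 3.321×10^-6 K/W
R_calcium silicate = ln(464.7/447.7)/(2π×0.0638×14.9) = 0.00624 K/W
R_mineral wool = ln(524.7/464.7)/(2π×0.0458×14.9) = 0.02832 K/W
R_total = 0.03459 K/W
Q = ΔT/R_total = 122/0.03459

Q ≈ 3530 W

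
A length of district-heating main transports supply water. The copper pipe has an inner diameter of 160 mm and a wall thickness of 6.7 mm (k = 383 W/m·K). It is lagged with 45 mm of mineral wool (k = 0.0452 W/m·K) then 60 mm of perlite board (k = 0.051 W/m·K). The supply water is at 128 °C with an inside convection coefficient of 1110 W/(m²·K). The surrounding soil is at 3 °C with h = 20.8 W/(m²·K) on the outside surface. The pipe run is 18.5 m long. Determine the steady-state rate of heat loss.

Radial resistances (cylindrical: R_cond = ln(r_o/r_i)/(2πkL), R_conv = 1/(h·2πrL)):
R_inner film = 1/(h_i·2πr₁L) = 1/(1110×2π×0.08×18.5) = 9.688×10^-5 K/W
R_copper pipe wall = ln(86.7/80)/(2π×383×18.5) = 1.807×10^-6 K/W
R_mineral wool = ln(131.7/86.7)/(2π×0.0452×18.5) = 0.07957 K/W
R_perlite board = ln(191.7/131.7)/(2π×0.051×18.5) = 0.06333 K/W
R_outer film = 1/(h_o·2πr_oL) = 1/(20.8×2π×0.1917×18.5) = 0.002158 K/W
R_total = 0.1452 K/W
Q = ΔT/R_total = 125/0.1452

Q ≈ 861 W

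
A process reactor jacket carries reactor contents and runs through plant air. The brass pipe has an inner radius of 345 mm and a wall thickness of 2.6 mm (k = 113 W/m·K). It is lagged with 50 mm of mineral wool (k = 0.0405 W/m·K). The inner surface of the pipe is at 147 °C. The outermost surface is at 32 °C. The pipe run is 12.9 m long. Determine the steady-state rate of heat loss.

Q ≈ 2810 W

Per-layer cylindrical resistances, series-summed:
R_brass pipe wall = ln(347.6/345)/(2π×113×12.9) = 8.197×10^-7 K/W
R_mineral wool = ln(397.6/347.6)/(2π×0.0405×12.9) = 0.04094 K/W
R_total = 0.04094 K/W
Q = ΔT/R_total = 115/0.04094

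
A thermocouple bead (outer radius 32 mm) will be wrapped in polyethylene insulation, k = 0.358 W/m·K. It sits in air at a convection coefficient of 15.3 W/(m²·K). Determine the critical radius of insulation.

r_cr ≈ 46.8 mm

For a sphere r_cr = 2k/h = 2×0.358/15.3
r_cr = 46.8 mm; since the bare radius (32 mm) is below r_cr, adding a thin layer of insulation will *increase* heat loss.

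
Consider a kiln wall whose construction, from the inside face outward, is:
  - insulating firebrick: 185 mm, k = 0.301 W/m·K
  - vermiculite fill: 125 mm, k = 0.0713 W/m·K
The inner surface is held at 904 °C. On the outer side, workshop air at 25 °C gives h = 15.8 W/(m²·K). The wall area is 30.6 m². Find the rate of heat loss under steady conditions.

Using the resistance-network approach (series):
R_insulating firebrick = L/(kA) = 0.185/(0.301×30.6) = 0.02009 K/W
R_vermiculite fill = L/(kA) = 0.125/(0.0713×30.6) = 0.05729 K/W
R_outer film = 1/(h_o·A) = 1/(15.8×30.6) = 0.002068 K/W
R_total = 0.07945 K/W
Q = ΔT / R_total = 879 / 0.07945

Q ≈ 11100 W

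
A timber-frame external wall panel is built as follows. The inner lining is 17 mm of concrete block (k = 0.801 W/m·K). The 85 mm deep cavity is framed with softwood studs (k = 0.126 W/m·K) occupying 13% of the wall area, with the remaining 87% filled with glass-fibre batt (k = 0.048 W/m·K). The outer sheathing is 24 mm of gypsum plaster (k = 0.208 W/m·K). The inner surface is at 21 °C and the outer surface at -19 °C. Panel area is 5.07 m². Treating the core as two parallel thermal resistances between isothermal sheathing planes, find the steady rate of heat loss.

Sheathing layers in series; stud and cavity paths in parallel between them.
R_inner = 0.017/(0.801×5.07) = 0.004186 K/W
R_stud  = 0.085/(0.126×0.13×5.07) = 1.024 K/W
R_cav   = 0.085/(0.048×0.87×5.07) = 0.4015 K/W
1/R_core = 1/R_stud + 1/R_cav → R_core = 0.2884 K/W
R_outer = 0.024/(0.208×5.07) = 0.02276 K/W
R_total = 0.3153 K/W
Q = ΔT/R_total = 40/0.3153

Q ≈ 127 W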